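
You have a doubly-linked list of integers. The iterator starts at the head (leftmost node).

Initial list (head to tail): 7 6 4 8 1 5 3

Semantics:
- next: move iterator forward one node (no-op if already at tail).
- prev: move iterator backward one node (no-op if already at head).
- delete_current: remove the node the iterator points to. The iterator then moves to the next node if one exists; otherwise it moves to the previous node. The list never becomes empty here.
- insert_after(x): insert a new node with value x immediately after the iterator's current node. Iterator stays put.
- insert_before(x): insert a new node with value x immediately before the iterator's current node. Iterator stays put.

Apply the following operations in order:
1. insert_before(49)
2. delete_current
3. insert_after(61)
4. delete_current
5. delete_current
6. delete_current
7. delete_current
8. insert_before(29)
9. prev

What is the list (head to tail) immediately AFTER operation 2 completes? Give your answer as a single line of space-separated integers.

After 1 (insert_before(49)): list=[49, 7, 6, 4, 8, 1, 5, 3] cursor@7
After 2 (delete_current): list=[49, 6, 4, 8, 1, 5, 3] cursor@6

Answer: 49 6 4 8 1 5 3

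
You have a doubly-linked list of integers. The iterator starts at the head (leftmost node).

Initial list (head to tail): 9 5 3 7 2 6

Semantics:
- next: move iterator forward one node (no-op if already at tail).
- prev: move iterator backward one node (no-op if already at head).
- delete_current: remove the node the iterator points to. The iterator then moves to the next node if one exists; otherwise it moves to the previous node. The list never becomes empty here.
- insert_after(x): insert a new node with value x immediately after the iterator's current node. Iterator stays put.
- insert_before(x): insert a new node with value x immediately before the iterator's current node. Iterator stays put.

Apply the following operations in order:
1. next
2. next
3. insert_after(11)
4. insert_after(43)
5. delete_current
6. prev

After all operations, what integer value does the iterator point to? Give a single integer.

After 1 (next): list=[9, 5, 3, 7, 2, 6] cursor@5
After 2 (next): list=[9, 5, 3, 7, 2, 6] cursor@3
After 3 (insert_after(11)): list=[9, 5, 3, 11, 7, 2, 6] cursor@3
After 4 (insert_after(43)): list=[9, 5, 3, 43, 11, 7, 2, 6] cursor@3
After 5 (delete_current): list=[9, 5, 43, 11, 7, 2, 6] cursor@43
After 6 (prev): list=[9, 5, 43, 11, 7, 2, 6] cursor@5

Answer: 5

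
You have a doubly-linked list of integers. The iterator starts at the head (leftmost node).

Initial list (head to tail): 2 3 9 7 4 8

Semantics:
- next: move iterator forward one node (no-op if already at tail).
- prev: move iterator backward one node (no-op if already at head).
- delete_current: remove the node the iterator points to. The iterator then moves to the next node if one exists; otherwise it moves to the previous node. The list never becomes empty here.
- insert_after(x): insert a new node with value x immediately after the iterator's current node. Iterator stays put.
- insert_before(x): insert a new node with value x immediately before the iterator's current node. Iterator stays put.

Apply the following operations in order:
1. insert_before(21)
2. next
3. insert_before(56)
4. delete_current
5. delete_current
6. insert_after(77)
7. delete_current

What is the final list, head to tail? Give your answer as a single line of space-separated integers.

After 1 (insert_before(21)): list=[21, 2, 3, 9, 7, 4, 8] cursor@2
After 2 (next): list=[21, 2, 3, 9, 7, 4, 8] cursor@3
After 3 (insert_before(56)): list=[21, 2, 56, 3, 9, 7, 4, 8] cursor@3
After 4 (delete_current): list=[21, 2, 56, 9, 7, 4, 8] cursor@9
After 5 (delete_current): list=[21, 2, 56, 7, 4, 8] cursor@7
After 6 (insert_after(77)): list=[21, 2, 56, 7, 77, 4, 8] cursor@7
After 7 (delete_current): list=[21, 2, 56, 77, 4, 8] cursor@77

Answer: 21 2 56 77 4 8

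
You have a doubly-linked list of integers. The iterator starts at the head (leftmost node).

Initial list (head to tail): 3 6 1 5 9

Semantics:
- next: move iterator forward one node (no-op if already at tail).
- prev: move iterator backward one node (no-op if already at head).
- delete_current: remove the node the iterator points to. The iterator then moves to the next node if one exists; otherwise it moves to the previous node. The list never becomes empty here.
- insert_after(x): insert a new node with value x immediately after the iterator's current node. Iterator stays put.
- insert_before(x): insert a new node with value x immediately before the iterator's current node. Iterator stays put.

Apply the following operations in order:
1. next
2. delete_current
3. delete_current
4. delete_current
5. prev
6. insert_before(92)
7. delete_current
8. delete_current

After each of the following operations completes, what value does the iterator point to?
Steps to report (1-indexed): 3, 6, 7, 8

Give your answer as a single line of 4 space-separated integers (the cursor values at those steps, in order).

Answer: 5 3 9 92

Derivation:
After 1 (next): list=[3, 6, 1, 5, 9] cursor@6
After 2 (delete_current): list=[3, 1, 5, 9] cursor@1
After 3 (delete_current): list=[3, 5, 9] cursor@5
After 4 (delete_current): list=[3, 9] cursor@9
After 5 (prev): list=[3, 9] cursor@3
After 6 (insert_before(92)): list=[92, 3, 9] cursor@3
After 7 (delete_current): list=[92, 9] cursor@9
After 8 (delete_current): list=[92] cursor@92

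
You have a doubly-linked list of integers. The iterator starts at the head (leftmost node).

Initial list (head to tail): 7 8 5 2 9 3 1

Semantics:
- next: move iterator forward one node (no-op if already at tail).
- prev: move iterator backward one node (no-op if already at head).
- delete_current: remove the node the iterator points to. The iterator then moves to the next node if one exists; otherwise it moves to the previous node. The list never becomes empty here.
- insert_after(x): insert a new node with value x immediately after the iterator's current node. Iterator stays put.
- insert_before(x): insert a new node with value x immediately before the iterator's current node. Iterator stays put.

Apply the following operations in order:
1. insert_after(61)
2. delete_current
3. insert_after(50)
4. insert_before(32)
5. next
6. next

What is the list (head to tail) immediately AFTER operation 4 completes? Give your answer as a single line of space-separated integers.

Answer: 32 61 50 8 5 2 9 3 1

Derivation:
After 1 (insert_after(61)): list=[7, 61, 8, 5, 2, 9, 3, 1] cursor@7
After 2 (delete_current): list=[61, 8, 5, 2, 9, 3, 1] cursor@61
After 3 (insert_after(50)): list=[61, 50, 8, 5, 2, 9, 3, 1] cursor@61
After 4 (insert_before(32)): list=[32, 61, 50, 8, 5, 2, 9, 3, 1] cursor@61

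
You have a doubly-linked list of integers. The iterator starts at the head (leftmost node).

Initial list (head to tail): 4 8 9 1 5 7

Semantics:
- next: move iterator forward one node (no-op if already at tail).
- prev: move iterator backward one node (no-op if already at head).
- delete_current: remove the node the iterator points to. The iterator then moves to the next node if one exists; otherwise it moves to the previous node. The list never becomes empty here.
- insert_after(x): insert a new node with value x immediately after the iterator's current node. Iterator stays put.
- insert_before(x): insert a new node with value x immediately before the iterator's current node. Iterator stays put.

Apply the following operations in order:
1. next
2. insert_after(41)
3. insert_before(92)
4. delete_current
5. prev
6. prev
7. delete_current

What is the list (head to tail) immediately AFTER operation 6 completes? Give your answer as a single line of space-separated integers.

After 1 (next): list=[4, 8, 9, 1, 5, 7] cursor@8
After 2 (insert_after(41)): list=[4, 8, 41, 9, 1, 5, 7] cursor@8
After 3 (insert_before(92)): list=[4, 92, 8, 41, 9, 1, 5, 7] cursor@8
After 4 (delete_current): list=[4, 92, 41, 9, 1, 5, 7] cursor@41
After 5 (prev): list=[4, 92, 41, 9, 1, 5, 7] cursor@92
After 6 (prev): list=[4, 92, 41, 9, 1, 5, 7] cursor@4

Answer: 4 92 41 9 1 5 7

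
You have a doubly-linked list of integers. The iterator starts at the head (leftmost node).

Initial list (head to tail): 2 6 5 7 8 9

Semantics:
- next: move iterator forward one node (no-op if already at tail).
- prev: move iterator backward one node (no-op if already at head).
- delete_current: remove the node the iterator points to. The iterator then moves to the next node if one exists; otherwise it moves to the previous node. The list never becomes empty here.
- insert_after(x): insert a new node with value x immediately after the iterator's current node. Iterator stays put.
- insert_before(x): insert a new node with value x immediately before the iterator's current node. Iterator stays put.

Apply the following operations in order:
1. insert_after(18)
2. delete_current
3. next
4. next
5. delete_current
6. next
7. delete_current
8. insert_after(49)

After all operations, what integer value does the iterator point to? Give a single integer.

Answer: 9

Derivation:
After 1 (insert_after(18)): list=[2, 18, 6, 5, 7, 8, 9] cursor@2
After 2 (delete_current): list=[18, 6, 5, 7, 8, 9] cursor@18
After 3 (next): list=[18, 6, 5, 7, 8, 9] cursor@6
After 4 (next): list=[18, 6, 5, 7, 8, 9] cursor@5
After 5 (delete_current): list=[18, 6, 7, 8, 9] cursor@7
After 6 (next): list=[18, 6, 7, 8, 9] cursor@8
After 7 (delete_current): list=[18, 6, 7, 9] cursor@9
After 8 (insert_after(49)): list=[18, 6, 7, 9, 49] cursor@9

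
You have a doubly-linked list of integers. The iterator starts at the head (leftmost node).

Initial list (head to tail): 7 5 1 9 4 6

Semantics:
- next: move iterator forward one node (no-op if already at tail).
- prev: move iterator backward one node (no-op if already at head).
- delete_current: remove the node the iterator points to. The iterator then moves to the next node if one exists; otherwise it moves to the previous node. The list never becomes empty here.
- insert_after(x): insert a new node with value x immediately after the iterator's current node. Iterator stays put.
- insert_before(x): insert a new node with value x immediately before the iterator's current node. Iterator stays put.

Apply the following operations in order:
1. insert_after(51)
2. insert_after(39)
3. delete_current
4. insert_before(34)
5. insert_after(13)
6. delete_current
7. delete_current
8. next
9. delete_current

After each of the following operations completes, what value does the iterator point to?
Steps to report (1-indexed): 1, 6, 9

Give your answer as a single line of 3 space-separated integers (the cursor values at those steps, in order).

Answer: 7 13 1

Derivation:
After 1 (insert_after(51)): list=[7, 51, 5, 1, 9, 4, 6] cursor@7
After 2 (insert_after(39)): list=[7, 39, 51, 5, 1, 9, 4, 6] cursor@7
After 3 (delete_current): list=[39, 51, 5, 1, 9, 4, 6] cursor@39
After 4 (insert_before(34)): list=[34, 39, 51, 5, 1, 9, 4, 6] cursor@39
After 5 (insert_after(13)): list=[34, 39, 13, 51, 5, 1, 9, 4, 6] cursor@39
After 6 (delete_current): list=[34, 13, 51, 5, 1, 9, 4, 6] cursor@13
After 7 (delete_current): list=[34, 51, 5, 1, 9, 4, 6] cursor@51
After 8 (next): list=[34, 51, 5, 1, 9, 4, 6] cursor@5
After 9 (delete_current): list=[34, 51, 1, 9, 4, 6] cursor@1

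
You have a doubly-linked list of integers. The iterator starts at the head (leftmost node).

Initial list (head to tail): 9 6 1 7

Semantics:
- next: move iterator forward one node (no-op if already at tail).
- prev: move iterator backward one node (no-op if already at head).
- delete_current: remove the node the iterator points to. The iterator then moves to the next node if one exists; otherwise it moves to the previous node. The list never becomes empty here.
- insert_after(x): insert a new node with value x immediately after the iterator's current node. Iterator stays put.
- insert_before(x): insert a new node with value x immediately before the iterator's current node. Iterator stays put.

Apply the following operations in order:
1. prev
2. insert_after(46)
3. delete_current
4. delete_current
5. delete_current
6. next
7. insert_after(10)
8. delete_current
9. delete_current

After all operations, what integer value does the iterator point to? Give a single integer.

After 1 (prev): list=[9, 6, 1, 7] cursor@9
After 2 (insert_after(46)): list=[9, 46, 6, 1, 7] cursor@9
After 3 (delete_current): list=[46, 6, 1, 7] cursor@46
After 4 (delete_current): list=[6, 1, 7] cursor@6
After 5 (delete_current): list=[1, 7] cursor@1
After 6 (next): list=[1, 7] cursor@7
After 7 (insert_after(10)): list=[1, 7, 10] cursor@7
After 8 (delete_current): list=[1, 10] cursor@10
After 9 (delete_current): list=[1] cursor@1

Answer: 1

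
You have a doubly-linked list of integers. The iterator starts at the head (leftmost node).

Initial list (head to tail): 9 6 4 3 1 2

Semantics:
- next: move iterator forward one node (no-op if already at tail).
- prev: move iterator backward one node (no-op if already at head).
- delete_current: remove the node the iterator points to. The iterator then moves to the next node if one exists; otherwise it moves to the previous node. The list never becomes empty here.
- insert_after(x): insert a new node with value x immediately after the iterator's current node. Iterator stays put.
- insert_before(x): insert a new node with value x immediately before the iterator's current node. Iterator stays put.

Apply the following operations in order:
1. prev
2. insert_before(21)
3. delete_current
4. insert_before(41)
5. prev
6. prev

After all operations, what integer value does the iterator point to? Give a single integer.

After 1 (prev): list=[9, 6, 4, 3, 1, 2] cursor@9
After 2 (insert_before(21)): list=[21, 9, 6, 4, 3, 1, 2] cursor@9
After 3 (delete_current): list=[21, 6, 4, 3, 1, 2] cursor@6
After 4 (insert_before(41)): list=[21, 41, 6, 4, 3, 1, 2] cursor@6
After 5 (prev): list=[21, 41, 6, 4, 3, 1, 2] cursor@41
After 6 (prev): list=[21, 41, 6, 4, 3, 1, 2] cursor@21

Answer: 21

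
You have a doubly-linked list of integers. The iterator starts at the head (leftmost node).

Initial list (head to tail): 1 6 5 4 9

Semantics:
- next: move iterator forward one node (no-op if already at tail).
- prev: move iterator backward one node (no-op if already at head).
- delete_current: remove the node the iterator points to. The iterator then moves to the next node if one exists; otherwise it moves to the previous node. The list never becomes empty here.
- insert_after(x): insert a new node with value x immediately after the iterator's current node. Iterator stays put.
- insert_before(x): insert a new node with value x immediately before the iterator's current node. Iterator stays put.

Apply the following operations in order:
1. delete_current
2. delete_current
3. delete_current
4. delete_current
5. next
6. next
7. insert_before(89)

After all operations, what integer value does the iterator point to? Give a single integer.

After 1 (delete_current): list=[6, 5, 4, 9] cursor@6
After 2 (delete_current): list=[5, 4, 9] cursor@5
After 3 (delete_current): list=[4, 9] cursor@4
After 4 (delete_current): list=[9] cursor@9
After 5 (next): list=[9] cursor@9
After 6 (next): list=[9] cursor@9
After 7 (insert_before(89)): list=[89, 9] cursor@9

Answer: 9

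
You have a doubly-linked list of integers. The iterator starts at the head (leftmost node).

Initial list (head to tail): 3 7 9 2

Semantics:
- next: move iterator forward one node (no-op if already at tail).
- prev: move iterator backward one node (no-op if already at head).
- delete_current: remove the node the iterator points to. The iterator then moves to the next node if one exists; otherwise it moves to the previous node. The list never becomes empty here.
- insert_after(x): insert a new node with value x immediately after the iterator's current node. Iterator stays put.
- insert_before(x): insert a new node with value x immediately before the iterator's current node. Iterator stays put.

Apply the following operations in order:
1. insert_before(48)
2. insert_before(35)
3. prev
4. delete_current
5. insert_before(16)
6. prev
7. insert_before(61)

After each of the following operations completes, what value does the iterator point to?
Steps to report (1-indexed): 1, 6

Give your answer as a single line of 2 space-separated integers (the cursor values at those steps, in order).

Answer: 3 16

Derivation:
After 1 (insert_before(48)): list=[48, 3, 7, 9, 2] cursor@3
After 2 (insert_before(35)): list=[48, 35, 3, 7, 9, 2] cursor@3
After 3 (prev): list=[48, 35, 3, 7, 9, 2] cursor@35
After 4 (delete_current): list=[48, 3, 7, 9, 2] cursor@3
After 5 (insert_before(16)): list=[48, 16, 3, 7, 9, 2] cursor@3
After 6 (prev): list=[48, 16, 3, 7, 9, 2] cursor@16
After 7 (insert_before(61)): list=[48, 61, 16, 3, 7, 9, 2] cursor@16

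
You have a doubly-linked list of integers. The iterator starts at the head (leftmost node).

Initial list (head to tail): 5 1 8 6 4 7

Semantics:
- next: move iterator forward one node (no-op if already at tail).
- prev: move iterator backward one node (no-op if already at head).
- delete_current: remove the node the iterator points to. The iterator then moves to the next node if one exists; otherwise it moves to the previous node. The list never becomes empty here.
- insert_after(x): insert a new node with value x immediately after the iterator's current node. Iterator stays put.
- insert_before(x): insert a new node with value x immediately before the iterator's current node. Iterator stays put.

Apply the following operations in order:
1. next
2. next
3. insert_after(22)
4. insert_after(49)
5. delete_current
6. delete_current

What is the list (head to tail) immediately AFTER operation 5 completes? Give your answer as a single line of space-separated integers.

Answer: 5 1 49 22 6 4 7

Derivation:
After 1 (next): list=[5, 1, 8, 6, 4, 7] cursor@1
After 2 (next): list=[5, 1, 8, 6, 4, 7] cursor@8
After 3 (insert_after(22)): list=[5, 1, 8, 22, 6, 4, 7] cursor@8
After 4 (insert_after(49)): list=[5, 1, 8, 49, 22, 6, 4, 7] cursor@8
After 5 (delete_current): list=[5, 1, 49, 22, 6, 4, 7] cursor@49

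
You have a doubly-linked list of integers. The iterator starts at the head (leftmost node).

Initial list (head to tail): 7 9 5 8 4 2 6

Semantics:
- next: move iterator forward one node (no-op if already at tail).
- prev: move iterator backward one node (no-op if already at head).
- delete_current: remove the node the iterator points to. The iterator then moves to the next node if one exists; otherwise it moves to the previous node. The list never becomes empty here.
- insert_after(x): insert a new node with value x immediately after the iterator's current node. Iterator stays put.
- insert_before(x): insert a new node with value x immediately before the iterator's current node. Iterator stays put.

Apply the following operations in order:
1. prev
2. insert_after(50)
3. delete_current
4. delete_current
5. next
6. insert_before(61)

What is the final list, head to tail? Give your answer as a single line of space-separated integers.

Answer: 9 61 5 8 4 2 6

Derivation:
After 1 (prev): list=[7, 9, 5, 8, 4, 2, 6] cursor@7
After 2 (insert_after(50)): list=[7, 50, 9, 5, 8, 4, 2, 6] cursor@7
After 3 (delete_current): list=[50, 9, 5, 8, 4, 2, 6] cursor@50
After 4 (delete_current): list=[9, 5, 8, 4, 2, 6] cursor@9
After 5 (next): list=[9, 5, 8, 4, 2, 6] cursor@5
After 6 (insert_before(61)): list=[9, 61, 5, 8, 4, 2, 6] cursor@5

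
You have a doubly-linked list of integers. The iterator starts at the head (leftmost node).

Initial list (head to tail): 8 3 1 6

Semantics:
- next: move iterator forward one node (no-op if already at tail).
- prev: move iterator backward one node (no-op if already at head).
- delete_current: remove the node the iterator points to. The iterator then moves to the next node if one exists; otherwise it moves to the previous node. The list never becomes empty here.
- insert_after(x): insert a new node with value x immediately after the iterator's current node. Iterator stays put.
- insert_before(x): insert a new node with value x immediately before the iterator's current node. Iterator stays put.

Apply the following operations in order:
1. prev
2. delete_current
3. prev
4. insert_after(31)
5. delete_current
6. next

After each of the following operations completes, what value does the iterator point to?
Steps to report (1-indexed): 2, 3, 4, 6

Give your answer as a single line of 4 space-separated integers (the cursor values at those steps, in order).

Answer: 3 3 3 1

Derivation:
After 1 (prev): list=[8, 3, 1, 6] cursor@8
After 2 (delete_current): list=[3, 1, 6] cursor@3
After 3 (prev): list=[3, 1, 6] cursor@3
After 4 (insert_after(31)): list=[3, 31, 1, 6] cursor@3
After 5 (delete_current): list=[31, 1, 6] cursor@31
After 6 (next): list=[31, 1, 6] cursor@1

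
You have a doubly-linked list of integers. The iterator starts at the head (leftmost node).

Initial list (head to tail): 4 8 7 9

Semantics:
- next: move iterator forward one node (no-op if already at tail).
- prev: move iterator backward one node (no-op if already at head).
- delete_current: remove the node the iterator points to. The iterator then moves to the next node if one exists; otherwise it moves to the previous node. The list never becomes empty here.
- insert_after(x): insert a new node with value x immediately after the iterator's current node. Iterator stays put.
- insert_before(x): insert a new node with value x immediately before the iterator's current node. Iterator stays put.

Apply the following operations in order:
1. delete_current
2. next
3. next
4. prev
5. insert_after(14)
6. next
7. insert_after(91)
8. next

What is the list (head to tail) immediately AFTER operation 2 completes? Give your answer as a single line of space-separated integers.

After 1 (delete_current): list=[8, 7, 9] cursor@8
After 2 (next): list=[8, 7, 9] cursor@7

Answer: 8 7 9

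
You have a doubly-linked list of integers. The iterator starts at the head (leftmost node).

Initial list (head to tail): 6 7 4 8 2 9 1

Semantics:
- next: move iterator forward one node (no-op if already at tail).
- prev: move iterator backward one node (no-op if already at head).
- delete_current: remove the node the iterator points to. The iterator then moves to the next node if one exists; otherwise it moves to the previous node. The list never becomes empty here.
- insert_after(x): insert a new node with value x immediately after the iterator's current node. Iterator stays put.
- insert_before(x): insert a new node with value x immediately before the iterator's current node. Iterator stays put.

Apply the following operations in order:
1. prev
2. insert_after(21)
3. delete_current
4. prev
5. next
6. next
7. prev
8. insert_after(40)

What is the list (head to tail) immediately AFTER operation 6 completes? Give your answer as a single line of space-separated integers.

After 1 (prev): list=[6, 7, 4, 8, 2, 9, 1] cursor@6
After 2 (insert_after(21)): list=[6, 21, 7, 4, 8, 2, 9, 1] cursor@6
After 3 (delete_current): list=[21, 7, 4, 8, 2, 9, 1] cursor@21
After 4 (prev): list=[21, 7, 4, 8, 2, 9, 1] cursor@21
After 5 (next): list=[21, 7, 4, 8, 2, 9, 1] cursor@7
After 6 (next): list=[21, 7, 4, 8, 2, 9, 1] cursor@4

Answer: 21 7 4 8 2 9 1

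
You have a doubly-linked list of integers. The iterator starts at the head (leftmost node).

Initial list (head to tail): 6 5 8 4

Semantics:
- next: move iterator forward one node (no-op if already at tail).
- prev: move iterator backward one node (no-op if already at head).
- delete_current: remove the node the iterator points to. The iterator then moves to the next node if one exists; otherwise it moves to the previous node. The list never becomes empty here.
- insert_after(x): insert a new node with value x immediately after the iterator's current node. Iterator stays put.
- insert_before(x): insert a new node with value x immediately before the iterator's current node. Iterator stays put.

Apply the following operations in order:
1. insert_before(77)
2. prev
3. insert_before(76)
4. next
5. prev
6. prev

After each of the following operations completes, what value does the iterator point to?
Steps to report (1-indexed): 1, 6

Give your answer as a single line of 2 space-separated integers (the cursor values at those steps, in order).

After 1 (insert_before(77)): list=[77, 6, 5, 8, 4] cursor@6
After 2 (prev): list=[77, 6, 5, 8, 4] cursor@77
After 3 (insert_before(76)): list=[76, 77, 6, 5, 8, 4] cursor@77
After 4 (next): list=[76, 77, 6, 5, 8, 4] cursor@6
After 5 (prev): list=[76, 77, 6, 5, 8, 4] cursor@77
After 6 (prev): list=[76, 77, 6, 5, 8, 4] cursor@76

Answer: 6 76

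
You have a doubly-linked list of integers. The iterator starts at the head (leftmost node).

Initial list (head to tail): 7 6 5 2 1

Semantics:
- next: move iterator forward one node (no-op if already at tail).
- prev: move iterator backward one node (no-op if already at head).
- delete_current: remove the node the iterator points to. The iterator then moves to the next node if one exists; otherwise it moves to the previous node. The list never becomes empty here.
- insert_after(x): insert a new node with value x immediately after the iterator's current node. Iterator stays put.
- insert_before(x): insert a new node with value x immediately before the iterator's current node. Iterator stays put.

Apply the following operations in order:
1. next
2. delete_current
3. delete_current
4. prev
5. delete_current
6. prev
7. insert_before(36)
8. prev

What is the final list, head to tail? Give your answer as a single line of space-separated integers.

Answer: 36 2 1

Derivation:
After 1 (next): list=[7, 6, 5, 2, 1] cursor@6
After 2 (delete_current): list=[7, 5, 2, 1] cursor@5
After 3 (delete_current): list=[7, 2, 1] cursor@2
After 4 (prev): list=[7, 2, 1] cursor@7
After 5 (delete_current): list=[2, 1] cursor@2
After 6 (prev): list=[2, 1] cursor@2
After 7 (insert_before(36)): list=[36, 2, 1] cursor@2
After 8 (prev): list=[36, 2, 1] cursor@36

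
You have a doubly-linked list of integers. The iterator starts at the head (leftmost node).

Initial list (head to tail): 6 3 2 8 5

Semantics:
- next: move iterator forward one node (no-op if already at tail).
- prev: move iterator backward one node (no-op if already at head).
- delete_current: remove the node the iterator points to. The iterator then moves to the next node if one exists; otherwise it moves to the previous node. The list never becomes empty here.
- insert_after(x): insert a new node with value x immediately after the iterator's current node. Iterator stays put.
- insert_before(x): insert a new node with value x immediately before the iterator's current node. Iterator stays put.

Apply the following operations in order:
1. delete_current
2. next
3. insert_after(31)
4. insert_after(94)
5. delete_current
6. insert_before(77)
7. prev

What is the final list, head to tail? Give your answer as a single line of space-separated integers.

After 1 (delete_current): list=[3, 2, 8, 5] cursor@3
After 2 (next): list=[3, 2, 8, 5] cursor@2
After 3 (insert_after(31)): list=[3, 2, 31, 8, 5] cursor@2
After 4 (insert_after(94)): list=[3, 2, 94, 31, 8, 5] cursor@2
After 5 (delete_current): list=[3, 94, 31, 8, 5] cursor@94
After 6 (insert_before(77)): list=[3, 77, 94, 31, 8, 5] cursor@94
After 7 (prev): list=[3, 77, 94, 31, 8, 5] cursor@77

Answer: 3 77 94 31 8 5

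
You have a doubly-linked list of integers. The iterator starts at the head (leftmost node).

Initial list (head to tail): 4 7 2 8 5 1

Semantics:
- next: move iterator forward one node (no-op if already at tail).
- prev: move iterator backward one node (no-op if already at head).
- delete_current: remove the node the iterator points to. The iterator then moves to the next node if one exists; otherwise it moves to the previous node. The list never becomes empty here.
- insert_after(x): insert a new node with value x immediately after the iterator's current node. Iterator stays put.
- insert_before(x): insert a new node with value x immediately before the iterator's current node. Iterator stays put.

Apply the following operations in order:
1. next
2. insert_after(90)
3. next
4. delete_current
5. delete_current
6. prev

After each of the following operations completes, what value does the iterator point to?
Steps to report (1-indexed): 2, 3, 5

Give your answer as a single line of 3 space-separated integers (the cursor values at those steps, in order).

Answer: 7 90 8

Derivation:
After 1 (next): list=[4, 7, 2, 8, 5, 1] cursor@7
After 2 (insert_after(90)): list=[4, 7, 90, 2, 8, 5, 1] cursor@7
After 3 (next): list=[4, 7, 90, 2, 8, 5, 1] cursor@90
After 4 (delete_current): list=[4, 7, 2, 8, 5, 1] cursor@2
After 5 (delete_current): list=[4, 7, 8, 5, 1] cursor@8
After 6 (prev): list=[4, 7, 8, 5, 1] cursor@7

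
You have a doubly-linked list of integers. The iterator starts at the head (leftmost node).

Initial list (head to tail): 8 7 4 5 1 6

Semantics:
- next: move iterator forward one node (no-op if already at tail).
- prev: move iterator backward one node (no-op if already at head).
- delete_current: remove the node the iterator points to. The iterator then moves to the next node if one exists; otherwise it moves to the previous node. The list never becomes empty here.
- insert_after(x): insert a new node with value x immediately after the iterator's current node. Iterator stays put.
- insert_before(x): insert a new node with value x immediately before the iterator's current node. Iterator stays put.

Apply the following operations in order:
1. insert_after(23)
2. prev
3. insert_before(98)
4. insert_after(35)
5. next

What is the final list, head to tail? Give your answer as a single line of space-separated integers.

Answer: 98 8 35 23 7 4 5 1 6

Derivation:
After 1 (insert_after(23)): list=[8, 23, 7, 4, 5, 1, 6] cursor@8
After 2 (prev): list=[8, 23, 7, 4, 5, 1, 6] cursor@8
After 3 (insert_before(98)): list=[98, 8, 23, 7, 4, 5, 1, 6] cursor@8
After 4 (insert_after(35)): list=[98, 8, 35, 23, 7, 4, 5, 1, 6] cursor@8
After 5 (next): list=[98, 8, 35, 23, 7, 4, 5, 1, 6] cursor@35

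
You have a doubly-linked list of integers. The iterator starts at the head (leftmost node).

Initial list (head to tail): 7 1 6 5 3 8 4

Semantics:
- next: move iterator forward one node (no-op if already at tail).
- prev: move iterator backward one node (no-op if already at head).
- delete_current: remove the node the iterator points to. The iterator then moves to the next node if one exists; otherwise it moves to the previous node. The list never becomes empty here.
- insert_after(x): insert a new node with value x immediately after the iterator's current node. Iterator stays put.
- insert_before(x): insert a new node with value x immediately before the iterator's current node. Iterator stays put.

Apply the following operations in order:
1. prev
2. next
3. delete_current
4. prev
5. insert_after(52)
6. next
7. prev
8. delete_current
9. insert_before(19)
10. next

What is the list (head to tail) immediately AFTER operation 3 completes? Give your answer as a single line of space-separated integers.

After 1 (prev): list=[7, 1, 6, 5, 3, 8, 4] cursor@7
After 2 (next): list=[7, 1, 6, 5, 3, 8, 4] cursor@1
After 3 (delete_current): list=[7, 6, 5, 3, 8, 4] cursor@6

Answer: 7 6 5 3 8 4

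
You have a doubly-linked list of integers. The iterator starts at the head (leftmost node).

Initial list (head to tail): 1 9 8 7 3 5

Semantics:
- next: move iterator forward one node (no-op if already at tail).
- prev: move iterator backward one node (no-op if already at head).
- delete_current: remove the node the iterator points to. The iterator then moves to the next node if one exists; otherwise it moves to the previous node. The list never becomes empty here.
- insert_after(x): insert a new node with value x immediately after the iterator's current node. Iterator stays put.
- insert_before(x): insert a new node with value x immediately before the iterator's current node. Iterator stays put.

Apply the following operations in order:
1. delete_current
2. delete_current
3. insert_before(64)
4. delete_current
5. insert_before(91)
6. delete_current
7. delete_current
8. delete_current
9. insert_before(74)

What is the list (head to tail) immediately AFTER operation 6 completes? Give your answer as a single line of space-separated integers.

After 1 (delete_current): list=[9, 8, 7, 3, 5] cursor@9
After 2 (delete_current): list=[8, 7, 3, 5] cursor@8
After 3 (insert_before(64)): list=[64, 8, 7, 3, 5] cursor@8
After 4 (delete_current): list=[64, 7, 3, 5] cursor@7
After 5 (insert_before(91)): list=[64, 91, 7, 3, 5] cursor@7
After 6 (delete_current): list=[64, 91, 3, 5] cursor@3

Answer: 64 91 3 5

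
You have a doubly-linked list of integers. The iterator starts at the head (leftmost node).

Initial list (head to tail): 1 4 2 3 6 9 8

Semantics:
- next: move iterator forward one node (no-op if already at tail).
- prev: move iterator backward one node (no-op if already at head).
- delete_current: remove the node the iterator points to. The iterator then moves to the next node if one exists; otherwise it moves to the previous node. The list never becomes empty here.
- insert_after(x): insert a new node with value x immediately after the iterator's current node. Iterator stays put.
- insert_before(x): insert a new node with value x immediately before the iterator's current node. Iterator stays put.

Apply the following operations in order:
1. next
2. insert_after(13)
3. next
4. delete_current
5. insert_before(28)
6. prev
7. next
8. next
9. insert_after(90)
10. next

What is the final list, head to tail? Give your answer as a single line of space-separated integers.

After 1 (next): list=[1, 4, 2, 3, 6, 9, 8] cursor@4
After 2 (insert_after(13)): list=[1, 4, 13, 2, 3, 6, 9, 8] cursor@4
After 3 (next): list=[1, 4, 13, 2, 3, 6, 9, 8] cursor@13
After 4 (delete_current): list=[1, 4, 2, 3, 6, 9, 8] cursor@2
After 5 (insert_before(28)): list=[1, 4, 28, 2, 3, 6, 9, 8] cursor@2
After 6 (prev): list=[1, 4, 28, 2, 3, 6, 9, 8] cursor@28
After 7 (next): list=[1, 4, 28, 2, 3, 6, 9, 8] cursor@2
After 8 (next): list=[1, 4, 28, 2, 3, 6, 9, 8] cursor@3
After 9 (insert_after(90)): list=[1, 4, 28, 2, 3, 90, 6, 9, 8] cursor@3
After 10 (next): list=[1, 4, 28, 2, 3, 90, 6, 9, 8] cursor@90

Answer: 1 4 28 2 3 90 6 9 8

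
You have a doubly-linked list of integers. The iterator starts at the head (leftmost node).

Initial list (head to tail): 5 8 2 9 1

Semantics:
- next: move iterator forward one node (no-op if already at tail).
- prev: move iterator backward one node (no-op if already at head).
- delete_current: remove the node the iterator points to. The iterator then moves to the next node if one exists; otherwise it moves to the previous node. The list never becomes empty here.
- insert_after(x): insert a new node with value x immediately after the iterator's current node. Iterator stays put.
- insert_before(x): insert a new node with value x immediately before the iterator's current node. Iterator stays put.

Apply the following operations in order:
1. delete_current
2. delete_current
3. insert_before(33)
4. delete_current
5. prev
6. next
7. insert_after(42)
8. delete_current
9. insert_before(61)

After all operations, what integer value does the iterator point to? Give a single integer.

After 1 (delete_current): list=[8, 2, 9, 1] cursor@8
After 2 (delete_current): list=[2, 9, 1] cursor@2
After 3 (insert_before(33)): list=[33, 2, 9, 1] cursor@2
After 4 (delete_current): list=[33, 9, 1] cursor@9
After 5 (prev): list=[33, 9, 1] cursor@33
After 6 (next): list=[33, 9, 1] cursor@9
After 7 (insert_after(42)): list=[33, 9, 42, 1] cursor@9
After 8 (delete_current): list=[33, 42, 1] cursor@42
After 9 (insert_before(61)): list=[33, 61, 42, 1] cursor@42

Answer: 42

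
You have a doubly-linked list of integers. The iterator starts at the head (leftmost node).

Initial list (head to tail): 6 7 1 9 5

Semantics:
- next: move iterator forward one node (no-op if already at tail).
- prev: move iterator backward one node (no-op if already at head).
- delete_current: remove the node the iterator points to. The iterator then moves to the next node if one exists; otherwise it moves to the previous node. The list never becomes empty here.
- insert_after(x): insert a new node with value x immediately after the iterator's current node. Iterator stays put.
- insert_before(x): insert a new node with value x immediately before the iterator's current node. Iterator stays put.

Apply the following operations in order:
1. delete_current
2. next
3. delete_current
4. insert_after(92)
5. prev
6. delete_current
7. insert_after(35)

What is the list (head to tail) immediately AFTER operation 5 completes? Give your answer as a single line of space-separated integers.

Answer: 7 9 92 5

Derivation:
After 1 (delete_current): list=[7, 1, 9, 5] cursor@7
After 2 (next): list=[7, 1, 9, 5] cursor@1
After 3 (delete_current): list=[7, 9, 5] cursor@9
After 4 (insert_after(92)): list=[7, 9, 92, 5] cursor@9
After 5 (prev): list=[7, 9, 92, 5] cursor@7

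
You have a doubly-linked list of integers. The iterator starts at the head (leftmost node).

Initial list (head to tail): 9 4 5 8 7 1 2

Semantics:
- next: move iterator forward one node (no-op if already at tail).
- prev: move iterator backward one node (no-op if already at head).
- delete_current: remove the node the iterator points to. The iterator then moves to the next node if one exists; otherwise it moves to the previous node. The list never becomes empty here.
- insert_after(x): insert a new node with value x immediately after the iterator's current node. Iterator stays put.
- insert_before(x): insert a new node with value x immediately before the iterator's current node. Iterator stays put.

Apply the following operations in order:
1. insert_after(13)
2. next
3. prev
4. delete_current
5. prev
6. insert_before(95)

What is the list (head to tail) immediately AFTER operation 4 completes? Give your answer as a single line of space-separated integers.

After 1 (insert_after(13)): list=[9, 13, 4, 5, 8, 7, 1, 2] cursor@9
After 2 (next): list=[9, 13, 4, 5, 8, 7, 1, 2] cursor@13
After 3 (prev): list=[9, 13, 4, 5, 8, 7, 1, 2] cursor@9
After 4 (delete_current): list=[13, 4, 5, 8, 7, 1, 2] cursor@13

Answer: 13 4 5 8 7 1 2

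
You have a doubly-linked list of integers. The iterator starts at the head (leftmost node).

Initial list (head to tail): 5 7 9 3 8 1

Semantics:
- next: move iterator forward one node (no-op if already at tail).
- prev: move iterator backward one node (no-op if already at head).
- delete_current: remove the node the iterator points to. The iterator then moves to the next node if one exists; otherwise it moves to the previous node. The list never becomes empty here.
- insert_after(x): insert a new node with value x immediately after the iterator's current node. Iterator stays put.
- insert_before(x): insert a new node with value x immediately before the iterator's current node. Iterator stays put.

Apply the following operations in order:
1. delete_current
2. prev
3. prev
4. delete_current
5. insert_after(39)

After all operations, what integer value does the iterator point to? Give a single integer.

After 1 (delete_current): list=[7, 9, 3, 8, 1] cursor@7
After 2 (prev): list=[7, 9, 3, 8, 1] cursor@7
After 3 (prev): list=[7, 9, 3, 8, 1] cursor@7
After 4 (delete_current): list=[9, 3, 8, 1] cursor@9
After 5 (insert_after(39)): list=[9, 39, 3, 8, 1] cursor@9

Answer: 9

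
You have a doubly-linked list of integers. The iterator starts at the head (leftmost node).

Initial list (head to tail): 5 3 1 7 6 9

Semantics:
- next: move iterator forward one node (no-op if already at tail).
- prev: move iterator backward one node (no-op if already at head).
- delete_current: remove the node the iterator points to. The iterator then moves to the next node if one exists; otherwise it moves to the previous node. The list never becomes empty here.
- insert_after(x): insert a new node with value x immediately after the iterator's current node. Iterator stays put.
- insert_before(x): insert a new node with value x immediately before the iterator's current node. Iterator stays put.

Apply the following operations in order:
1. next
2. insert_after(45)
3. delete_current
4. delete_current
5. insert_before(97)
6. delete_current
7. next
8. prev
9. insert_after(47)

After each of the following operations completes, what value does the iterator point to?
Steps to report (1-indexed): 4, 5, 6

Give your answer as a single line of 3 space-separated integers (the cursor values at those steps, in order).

Answer: 1 1 7

Derivation:
After 1 (next): list=[5, 3, 1, 7, 6, 9] cursor@3
After 2 (insert_after(45)): list=[5, 3, 45, 1, 7, 6, 9] cursor@3
After 3 (delete_current): list=[5, 45, 1, 7, 6, 9] cursor@45
After 4 (delete_current): list=[5, 1, 7, 6, 9] cursor@1
After 5 (insert_before(97)): list=[5, 97, 1, 7, 6, 9] cursor@1
After 6 (delete_current): list=[5, 97, 7, 6, 9] cursor@7
After 7 (next): list=[5, 97, 7, 6, 9] cursor@6
After 8 (prev): list=[5, 97, 7, 6, 9] cursor@7
After 9 (insert_after(47)): list=[5, 97, 7, 47, 6, 9] cursor@7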